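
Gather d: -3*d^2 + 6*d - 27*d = -3*d^2 - 21*d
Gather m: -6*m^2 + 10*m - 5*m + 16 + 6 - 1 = -6*m^2 + 5*m + 21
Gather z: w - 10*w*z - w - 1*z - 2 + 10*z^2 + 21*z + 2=10*z^2 + z*(20 - 10*w)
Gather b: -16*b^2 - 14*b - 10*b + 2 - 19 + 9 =-16*b^2 - 24*b - 8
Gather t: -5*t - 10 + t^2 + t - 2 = t^2 - 4*t - 12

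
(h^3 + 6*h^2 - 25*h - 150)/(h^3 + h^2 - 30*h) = (h + 5)/h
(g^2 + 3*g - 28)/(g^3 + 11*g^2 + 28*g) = (g - 4)/(g*(g + 4))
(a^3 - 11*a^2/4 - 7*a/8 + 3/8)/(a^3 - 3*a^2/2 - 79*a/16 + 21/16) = 2*(2*a + 1)/(4*a + 7)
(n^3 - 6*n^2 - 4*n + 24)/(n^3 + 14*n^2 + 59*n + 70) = (n^2 - 8*n + 12)/(n^2 + 12*n + 35)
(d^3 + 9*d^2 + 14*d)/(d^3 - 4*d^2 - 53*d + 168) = d*(d + 2)/(d^2 - 11*d + 24)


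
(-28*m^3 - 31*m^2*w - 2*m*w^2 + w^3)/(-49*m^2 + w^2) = (4*m^2 + 5*m*w + w^2)/(7*m + w)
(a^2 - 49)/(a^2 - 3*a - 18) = (49 - a^2)/(-a^2 + 3*a + 18)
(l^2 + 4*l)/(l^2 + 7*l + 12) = l/(l + 3)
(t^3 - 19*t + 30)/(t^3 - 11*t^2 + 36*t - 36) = (t + 5)/(t - 6)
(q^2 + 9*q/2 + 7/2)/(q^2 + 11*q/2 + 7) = (q + 1)/(q + 2)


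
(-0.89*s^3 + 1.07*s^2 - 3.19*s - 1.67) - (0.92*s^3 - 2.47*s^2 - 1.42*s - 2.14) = -1.81*s^3 + 3.54*s^2 - 1.77*s + 0.47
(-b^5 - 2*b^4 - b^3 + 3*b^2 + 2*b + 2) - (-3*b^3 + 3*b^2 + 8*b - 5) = -b^5 - 2*b^4 + 2*b^3 - 6*b + 7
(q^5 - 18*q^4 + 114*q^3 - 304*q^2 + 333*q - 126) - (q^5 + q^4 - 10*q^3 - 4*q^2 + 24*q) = -19*q^4 + 124*q^3 - 300*q^2 + 309*q - 126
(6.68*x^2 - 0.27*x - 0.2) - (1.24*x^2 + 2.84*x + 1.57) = 5.44*x^2 - 3.11*x - 1.77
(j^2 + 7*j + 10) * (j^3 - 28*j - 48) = j^5 + 7*j^4 - 18*j^3 - 244*j^2 - 616*j - 480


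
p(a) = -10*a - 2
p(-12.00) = 118.00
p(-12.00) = 118.00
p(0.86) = -10.60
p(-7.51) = 73.10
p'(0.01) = -10.00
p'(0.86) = -10.00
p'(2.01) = -10.00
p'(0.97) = -10.00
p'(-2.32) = -10.00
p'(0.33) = -10.00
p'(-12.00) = -10.00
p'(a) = -10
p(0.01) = -2.10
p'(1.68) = -10.00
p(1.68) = -18.80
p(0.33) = -5.30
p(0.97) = -11.70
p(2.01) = -22.10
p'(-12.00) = -10.00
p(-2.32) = 21.20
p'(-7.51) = -10.00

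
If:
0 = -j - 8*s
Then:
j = -8*s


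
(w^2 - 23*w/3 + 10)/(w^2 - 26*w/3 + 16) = (3*w - 5)/(3*w - 8)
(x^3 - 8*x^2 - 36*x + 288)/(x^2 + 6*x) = x - 14 + 48/x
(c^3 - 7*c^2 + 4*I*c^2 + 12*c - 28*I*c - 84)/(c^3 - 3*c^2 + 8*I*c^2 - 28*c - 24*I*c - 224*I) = (c^2 + 4*I*c + 12)/(c^2 + c*(4 + 8*I) + 32*I)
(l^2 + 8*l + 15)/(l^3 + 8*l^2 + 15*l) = 1/l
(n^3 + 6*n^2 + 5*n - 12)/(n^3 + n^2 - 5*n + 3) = (n + 4)/(n - 1)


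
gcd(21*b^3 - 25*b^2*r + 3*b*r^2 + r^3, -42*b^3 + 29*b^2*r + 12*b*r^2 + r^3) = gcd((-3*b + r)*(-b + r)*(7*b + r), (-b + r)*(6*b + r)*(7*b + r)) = -7*b^2 + 6*b*r + r^2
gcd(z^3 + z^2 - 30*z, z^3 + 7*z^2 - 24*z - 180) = z^2 + z - 30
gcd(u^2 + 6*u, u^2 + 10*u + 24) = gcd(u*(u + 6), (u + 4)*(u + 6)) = u + 6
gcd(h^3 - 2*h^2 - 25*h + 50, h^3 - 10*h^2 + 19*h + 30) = h - 5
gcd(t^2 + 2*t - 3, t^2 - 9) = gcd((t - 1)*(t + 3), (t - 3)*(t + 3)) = t + 3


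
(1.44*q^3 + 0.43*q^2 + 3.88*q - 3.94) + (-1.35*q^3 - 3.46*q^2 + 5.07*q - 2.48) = 0.0899999999999999*q^3 - 3.03*q^2 + 8.95*q - 6.42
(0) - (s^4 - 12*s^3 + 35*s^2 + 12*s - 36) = -s^4 + 12*s^3 - 35*s^2 - 12*s + 36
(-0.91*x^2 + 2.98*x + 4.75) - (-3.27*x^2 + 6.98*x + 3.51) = 2.36*x^2 - 4.0*x + 1.24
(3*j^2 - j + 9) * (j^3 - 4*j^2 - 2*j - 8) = 3*j^5 - 13*j^4 + 7*j^3 - 58*j^2 - 10*j - 72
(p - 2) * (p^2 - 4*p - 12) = p^3 - 6*p^2 - 4*p + 24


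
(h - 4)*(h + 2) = h^2 - 2*h - 8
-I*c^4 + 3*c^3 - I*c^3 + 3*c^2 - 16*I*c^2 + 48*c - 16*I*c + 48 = (c - 4*I)*(c + 3*I)*(c + 4*I)*(-I*c - I)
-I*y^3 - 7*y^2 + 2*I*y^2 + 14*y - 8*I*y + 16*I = (y - 2)*(y - 8*I)*(-I*y + 1)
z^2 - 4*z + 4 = (z - 2)^2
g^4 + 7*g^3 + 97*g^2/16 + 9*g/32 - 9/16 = (g - 1/4)*(g + 1/2)*(g + 3/4)*(g + 6)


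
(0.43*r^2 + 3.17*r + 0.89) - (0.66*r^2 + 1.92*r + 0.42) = -0.23*r^2 + 1.25*r + 0.47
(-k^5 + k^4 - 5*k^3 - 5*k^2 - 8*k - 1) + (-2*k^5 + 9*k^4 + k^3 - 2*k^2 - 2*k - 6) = -3*k^5 + 10*k^4 - 4*k^3 - 7*k^2 - 10*k - 7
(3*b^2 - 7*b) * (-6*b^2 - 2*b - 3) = -18*b^4 + 36*b^3 + 5*b^2 + 21*b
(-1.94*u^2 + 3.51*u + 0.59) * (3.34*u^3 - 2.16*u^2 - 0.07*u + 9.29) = -6.4796*u^5 + 15.9138*u^4 - 5.4752*u^3 - 19.5427*u^2 + 32.5666*u + 5.4811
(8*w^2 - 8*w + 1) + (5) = 8*w^2 - 8*w + 6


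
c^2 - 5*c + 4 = (c - 4)*(c - 1)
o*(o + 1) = o^2 + o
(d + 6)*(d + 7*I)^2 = d^3 + 6*d^2 + 14*I*d^2 - 49*d + 84*I*d - 294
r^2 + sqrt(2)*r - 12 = (r - 2*sqrt(2))*(r + 3*sqrt(2))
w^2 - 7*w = w*(w - 7)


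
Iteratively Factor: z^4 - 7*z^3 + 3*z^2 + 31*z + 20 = (z - 4)*(z^3 - 3*z^2 - 9*z - 5) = (z - 4)*(z + 1)*(z^2 - 4*z - 5) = (z - 4)*(z + 1)^2*(z - 5)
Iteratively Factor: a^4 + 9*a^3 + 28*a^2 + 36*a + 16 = (a + 1)*(a^3 + 8*a^2 + 20*a + 16) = (a + 1)*(a + 4)*(a^2 + 4*a + 4) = (a + 1)*(a + 2)*(a + 4)*(a + 2)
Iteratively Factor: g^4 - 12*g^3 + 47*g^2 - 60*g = (g - 4)*(g^3 - 8*g^2 + 15*g) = (g - 5)*(g - 4)*(g^2 - 3*g) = g*(g - 5)*(g - 4)*(g - 3)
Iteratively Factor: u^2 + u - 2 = (u - 1)*(u + 2)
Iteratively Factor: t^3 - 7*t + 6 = (t + 3)*(t^2 - 3*t + 2) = (t - 1)*(t + 3)*(t - 2)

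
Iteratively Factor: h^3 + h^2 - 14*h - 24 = (h - 4)*(h^2 + 5*h + 6) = (h - 4)*(h + 2)*(h + 3)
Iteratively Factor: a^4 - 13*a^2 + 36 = (a - 3)*(a^3 + 3*a^2 - 4*a - 12) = (a - 3)*(a + 3)*(a^2 - 4) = (a - 3)*(a - 2)*(a + 3)*(a + 2)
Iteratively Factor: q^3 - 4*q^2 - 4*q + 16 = (q + 2)*(q^2 - 6*q + 8) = (q - 2)*(q + 2)*(q - 4)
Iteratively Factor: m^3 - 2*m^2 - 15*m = (m + 3)*(m^2 - 5*m) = m*(m + 3)*(m - 5)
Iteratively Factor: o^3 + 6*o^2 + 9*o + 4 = (o + 1)*(o^2 + 5*o + 4) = (o + 1)*(o + 4)*(o + 1)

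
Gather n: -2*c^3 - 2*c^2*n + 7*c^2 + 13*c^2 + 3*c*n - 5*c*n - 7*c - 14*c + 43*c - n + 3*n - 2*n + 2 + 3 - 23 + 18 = -2*c^3 + 20*c^2 + 22*c + n*(-2*c^2 - 2*c)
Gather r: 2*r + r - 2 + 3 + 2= 3*r + 3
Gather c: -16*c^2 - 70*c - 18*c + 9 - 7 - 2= -16*c^2 - 88*c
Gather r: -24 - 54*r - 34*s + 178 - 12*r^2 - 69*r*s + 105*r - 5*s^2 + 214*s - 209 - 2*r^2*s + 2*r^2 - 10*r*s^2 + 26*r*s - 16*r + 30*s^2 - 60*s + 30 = r^2*(-2*s - 10) + r*(-10*s^2 - 43*s + 35) + 25*s^2 + 120*s - 25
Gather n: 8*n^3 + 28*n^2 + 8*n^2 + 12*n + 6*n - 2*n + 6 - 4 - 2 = 8*n^3 + 36*n^2 + 16*n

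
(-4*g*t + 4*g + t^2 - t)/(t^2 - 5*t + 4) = (-4*g + t)/(t - 4)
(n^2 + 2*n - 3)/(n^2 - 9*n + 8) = (n + 3)/(n - 8)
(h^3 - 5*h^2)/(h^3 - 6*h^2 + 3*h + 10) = h^2/(h^2 - h - 2)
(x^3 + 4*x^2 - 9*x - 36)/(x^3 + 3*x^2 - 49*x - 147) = (x^2 + x - 12)/(x^2 - 49)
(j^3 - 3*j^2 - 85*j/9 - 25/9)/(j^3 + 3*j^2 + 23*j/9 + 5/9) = (j - 5)/(j + 1)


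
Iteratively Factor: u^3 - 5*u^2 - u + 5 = (u + 1)*(u^2 - 6*u + 5) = (u - 1)*(u + 1)*(u - 5)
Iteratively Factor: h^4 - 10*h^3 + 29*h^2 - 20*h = (h - 5)*(h^3 - 5*h^2 + 4*h) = h*(h - 5)*(h^2 - 5*h + 4) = h*(h - 5)*(h - 4)*(h - 1)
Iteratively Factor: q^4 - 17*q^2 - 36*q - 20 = (q + 2)*(q^3 - 2*q^2 - 13*q - 10) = (q + 1)*(q + 2)*(q^2 - 3*q - 10) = (q - 5)*(q + 1)*(q + 2)*(q + 2)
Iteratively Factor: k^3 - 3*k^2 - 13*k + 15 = (k - 5)*(k^2 + 2*k - 3) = (k - 5)*(k - 1)*(k + 3)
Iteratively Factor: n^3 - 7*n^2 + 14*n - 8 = (n - 4)*(n^2 - 3*n + 2) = (n - 4)*(n - 1)*(n - 2)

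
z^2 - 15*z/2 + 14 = (z - 4)*(z - 7/2)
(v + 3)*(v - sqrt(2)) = v^2 - sqrt(2)*v + 3*v - 3*sqrt(2)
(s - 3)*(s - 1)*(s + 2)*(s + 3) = s^4 + s^3 - 11*s^2 - 9*s + 18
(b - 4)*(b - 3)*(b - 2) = b^3 - 9*b^2 + 26*b - 24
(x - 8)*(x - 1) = x^2 - 9*x + 8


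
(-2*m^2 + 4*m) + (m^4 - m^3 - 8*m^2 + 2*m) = m^4 - m^3 - 10*m^2 + 6*m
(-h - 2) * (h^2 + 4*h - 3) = -h^3 - 6*h^2 - 5*h + 6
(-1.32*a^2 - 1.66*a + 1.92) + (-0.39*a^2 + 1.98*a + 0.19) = -1.71*a^2 + 0.32*a + 2.11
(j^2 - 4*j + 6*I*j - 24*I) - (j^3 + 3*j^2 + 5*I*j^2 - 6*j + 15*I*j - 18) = -j^3 - 2*j^2 - 5*I*j^2 + 2*j - 9*I*j + 18 - 24*I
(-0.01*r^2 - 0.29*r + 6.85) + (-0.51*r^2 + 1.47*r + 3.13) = -0.52*r^2 + 1.18*r + 9.98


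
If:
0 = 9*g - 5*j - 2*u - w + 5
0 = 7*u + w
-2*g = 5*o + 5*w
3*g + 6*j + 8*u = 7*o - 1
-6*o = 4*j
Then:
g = -1155/2329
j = 168/2329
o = -112/2329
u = -82/2329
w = 574/2329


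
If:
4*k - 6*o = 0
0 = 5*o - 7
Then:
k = 21/10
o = 7/5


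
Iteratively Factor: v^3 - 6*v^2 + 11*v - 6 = (v - 1)*(v^2 - 5*v + 6) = (v - 3)*(v - 1)*(v - 2)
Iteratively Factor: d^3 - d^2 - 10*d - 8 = (d + 2)*(d^2 - 3*d - 4) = (d - 4)*(d + 2)*(d + 1)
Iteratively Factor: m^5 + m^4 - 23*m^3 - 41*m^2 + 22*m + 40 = (m + 2)*(m^4 - m^3 - 21*m^2 + m + 20) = (m + 2)*(m + 4)*(m^3 - 5*m^2 - m + 5) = (m - 1)*(m + 2)*(m + 4)*(m^2 - 4*m - 5) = (m - 1)*(m + 1)*(m + 2)*(m + 4)*(m - 5)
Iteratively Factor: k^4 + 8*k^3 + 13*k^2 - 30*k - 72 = (k + 4)*(k^3 + 4*k^2 - 3*k - 18) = (k + 3)*(k + 4)*(k^2 + k - 6) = (k - 2)*(k + 3)*(k + 4)*(k + 3)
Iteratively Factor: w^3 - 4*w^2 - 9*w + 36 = (w + 3)*(w^2 - 7*w + 12) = (w - 3)*(w + 3)*(w - 4)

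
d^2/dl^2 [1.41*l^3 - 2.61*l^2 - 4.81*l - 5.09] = 8.46*l - 5.22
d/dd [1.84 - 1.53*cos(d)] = 1.53*sin(d)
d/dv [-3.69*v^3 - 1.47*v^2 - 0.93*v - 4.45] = -11.07*v^2 - 2.94*v - 0.93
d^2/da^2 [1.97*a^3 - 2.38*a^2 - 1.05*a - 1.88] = 11.82*a - 4.76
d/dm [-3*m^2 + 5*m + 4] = 5 - 6*m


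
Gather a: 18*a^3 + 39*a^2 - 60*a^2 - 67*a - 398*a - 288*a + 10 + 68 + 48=18*a^3 - 21*a^2 - 753*a + 126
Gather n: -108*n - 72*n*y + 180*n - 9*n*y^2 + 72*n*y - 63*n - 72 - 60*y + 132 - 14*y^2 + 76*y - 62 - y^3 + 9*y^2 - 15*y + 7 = n*(9 - 9*y^2) - y^3 - 5*y^2 + y + 5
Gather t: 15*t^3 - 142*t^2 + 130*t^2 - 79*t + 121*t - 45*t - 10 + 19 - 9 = 15*t^3 - 12*t^2 - 3*t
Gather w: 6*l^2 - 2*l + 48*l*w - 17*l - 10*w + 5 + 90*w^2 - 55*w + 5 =6*l^2 - 19*l + 90*w^2 + w*(48*l - 65) + 10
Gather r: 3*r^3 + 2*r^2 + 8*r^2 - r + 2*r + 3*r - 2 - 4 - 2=3*r^3 + 10*r^2 + 4*r - 8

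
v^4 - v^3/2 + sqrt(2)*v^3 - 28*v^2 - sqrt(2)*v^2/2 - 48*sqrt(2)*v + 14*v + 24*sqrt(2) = (v - 1/2)*(v - 4*sqrt(2))*(v + 2*sqrt(2))*(v + 3*sqrt(2))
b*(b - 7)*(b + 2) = b^3 - 5*b^2 - 14*b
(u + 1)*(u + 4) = u^2 + 5*u + 4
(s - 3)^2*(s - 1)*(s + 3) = s^4 - 4*s^3 - 6*s^2 + 36*s - 27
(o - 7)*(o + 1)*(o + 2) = o^3 - 4*o^2 - 19*o - 14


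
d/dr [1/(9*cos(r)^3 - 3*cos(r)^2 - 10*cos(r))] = (27*sin(r) - 10*sin(r)/cos(r)^2 - 6*tan(r))/(9*sin(r)^2 + 3*cos(r) + 1)^2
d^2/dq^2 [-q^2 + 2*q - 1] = -2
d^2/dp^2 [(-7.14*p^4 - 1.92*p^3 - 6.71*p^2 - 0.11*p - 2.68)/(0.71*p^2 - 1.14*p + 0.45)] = (-7.198548*p^6 + 34.674696*p^5 - 69.362244*p^4 + 43.868486*p^3 - 6.68329800000001*p^2 + 10.893222*p - 8.083746)/(0.357911*p^6 - 1.724022*p^5 + 3.448683*p^4 - 3.666924*p^3 + 2.185785*p^2 - 0.69255*p + 0.091125)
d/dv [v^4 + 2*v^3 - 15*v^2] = 2*v*(2*v^2 + 3*v - 15)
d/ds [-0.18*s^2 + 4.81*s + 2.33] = 4.81 - 0.36*s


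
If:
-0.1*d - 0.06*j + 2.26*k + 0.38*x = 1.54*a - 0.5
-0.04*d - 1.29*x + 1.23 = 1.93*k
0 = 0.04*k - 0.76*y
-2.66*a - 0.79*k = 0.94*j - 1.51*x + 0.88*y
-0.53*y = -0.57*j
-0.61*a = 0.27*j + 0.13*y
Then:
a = -0.01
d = 12.15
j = 0.01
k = 0.29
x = 0.15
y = 0.02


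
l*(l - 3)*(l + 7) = l^3 + 4*l^2 - 21*l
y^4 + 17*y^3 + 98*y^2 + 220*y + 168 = (y + 2)^2*(y + 6)*(y + 7)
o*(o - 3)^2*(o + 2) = o^4 - 4*o^3 - 3*o^2 + 18*o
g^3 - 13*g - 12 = (g - 4)*(g + 1)*(g + 3)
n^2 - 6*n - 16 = (n - 8)*(n + 2)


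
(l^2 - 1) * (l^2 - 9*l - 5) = l^4 - 9*l^3 - 6*l^2 + 9*l + 5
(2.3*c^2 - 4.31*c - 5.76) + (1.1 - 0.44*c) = 2.3*c^2 - 4.75*c - 4.66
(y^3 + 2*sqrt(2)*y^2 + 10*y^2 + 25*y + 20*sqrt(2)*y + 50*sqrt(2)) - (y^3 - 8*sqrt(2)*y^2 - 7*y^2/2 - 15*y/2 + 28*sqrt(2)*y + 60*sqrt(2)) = 27*y^2/2 + 10*sqrt(2)*y^2 - 8*sqrt(2)*y + 65*y/2 - 10*sqrt(2)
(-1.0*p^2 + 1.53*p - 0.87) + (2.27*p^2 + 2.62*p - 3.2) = 1.27*p^2 + 4.15*p - 4.07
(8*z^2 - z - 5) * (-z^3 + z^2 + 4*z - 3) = -8*z^5 + 9*z^4 + 36*z^3 - 33*z^2 - 17*z + 15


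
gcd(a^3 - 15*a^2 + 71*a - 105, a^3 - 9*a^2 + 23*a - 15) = a^2 - 8*a + 15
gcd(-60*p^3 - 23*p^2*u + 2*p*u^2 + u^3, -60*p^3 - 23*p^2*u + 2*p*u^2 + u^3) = 60*p^3 + 23*p^2*u - 2*p*u^2 - u^3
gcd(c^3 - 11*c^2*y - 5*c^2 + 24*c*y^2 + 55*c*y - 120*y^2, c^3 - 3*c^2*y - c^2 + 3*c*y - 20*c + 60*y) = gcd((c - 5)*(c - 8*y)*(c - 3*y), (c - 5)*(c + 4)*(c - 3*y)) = -c^2 + 3*c*y + 5*c - 15*y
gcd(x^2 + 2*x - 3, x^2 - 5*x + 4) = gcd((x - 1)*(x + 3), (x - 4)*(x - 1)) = x - 1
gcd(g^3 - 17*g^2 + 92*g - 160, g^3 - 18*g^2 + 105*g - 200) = g^2 - 13*g + 40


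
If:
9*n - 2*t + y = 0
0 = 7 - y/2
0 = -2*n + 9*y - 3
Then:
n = 123/2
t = 1135/4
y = 14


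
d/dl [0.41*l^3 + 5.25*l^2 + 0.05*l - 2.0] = 1.23*l^2 + 10.5*l + 0.05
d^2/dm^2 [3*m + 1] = 0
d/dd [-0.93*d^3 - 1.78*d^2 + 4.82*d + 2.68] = -2.79*d^2 - 3.56*d + 4.82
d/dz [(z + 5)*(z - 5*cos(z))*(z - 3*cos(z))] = (z + 5)*(z - 5*cos(z))*(3*sin(z) + 1) + (z + 5)*(z - 3*cos(z))*(5*sin(z) + 1) + (z - 5*cos(z))*(z - 3*cos(z))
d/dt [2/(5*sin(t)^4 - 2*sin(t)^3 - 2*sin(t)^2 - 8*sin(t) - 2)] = 4*(-10*sin(t)^3 + 3*sin(t)^2 + 2*sin(t) + 4)*cos(t)/(-5*sin(t)^4 + 2*sin(t)^3 + 2*sin(t)^2 + 8*sin(t) + 2)^2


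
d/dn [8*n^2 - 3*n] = 16*n - 3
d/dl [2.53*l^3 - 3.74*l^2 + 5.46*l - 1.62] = 7.59*l^2 - 7.48*l + 5.46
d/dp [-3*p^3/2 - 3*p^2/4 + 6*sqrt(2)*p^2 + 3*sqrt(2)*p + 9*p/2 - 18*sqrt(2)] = -9*p^2/2 - 3*p/2 + 12*sqrt(2)*p + 3*sqrt(2) + 9/2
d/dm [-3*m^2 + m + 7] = 1 - 6*m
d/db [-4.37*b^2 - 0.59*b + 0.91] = -8.74*b - 0.59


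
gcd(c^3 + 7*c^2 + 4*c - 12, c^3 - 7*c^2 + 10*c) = 1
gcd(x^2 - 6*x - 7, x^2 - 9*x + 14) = x - 7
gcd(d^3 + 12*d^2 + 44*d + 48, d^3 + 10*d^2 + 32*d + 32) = d^2 + 6*d + 8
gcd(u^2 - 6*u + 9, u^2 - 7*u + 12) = u - 3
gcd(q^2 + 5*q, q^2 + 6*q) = q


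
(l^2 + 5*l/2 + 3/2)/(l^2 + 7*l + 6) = (l + 3/2)/(l + 6)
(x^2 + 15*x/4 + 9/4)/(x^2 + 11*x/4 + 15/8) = 2*(4*x^2 + 15*x + 9)/(8*x^2 + 22*x + 15)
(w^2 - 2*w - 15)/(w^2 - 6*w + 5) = (w + 3)/(w - 1)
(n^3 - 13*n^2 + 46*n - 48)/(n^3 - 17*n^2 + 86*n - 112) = (n - 3)/(n - 7)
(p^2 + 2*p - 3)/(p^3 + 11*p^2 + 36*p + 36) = (p - 1)/(p^2 + 8*p + 12)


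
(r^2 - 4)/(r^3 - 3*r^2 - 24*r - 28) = (r - 2)/(r^2 - 5*r - 14)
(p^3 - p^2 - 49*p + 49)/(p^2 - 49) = p - 1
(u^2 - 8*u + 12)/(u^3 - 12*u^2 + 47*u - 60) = (u^2 - 8*u + 12)/(u^3 - 12*u^2 + 47*u - 60)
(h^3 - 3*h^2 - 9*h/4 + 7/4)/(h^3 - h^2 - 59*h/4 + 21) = (2*h^2 + h - 1)/(2*h^2 + 5*h - 12)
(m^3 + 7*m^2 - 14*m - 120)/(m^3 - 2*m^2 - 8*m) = (m^2 + 11*m + 30)/(m*(m + 2))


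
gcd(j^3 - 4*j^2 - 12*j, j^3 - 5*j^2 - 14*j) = j^2 + 2*j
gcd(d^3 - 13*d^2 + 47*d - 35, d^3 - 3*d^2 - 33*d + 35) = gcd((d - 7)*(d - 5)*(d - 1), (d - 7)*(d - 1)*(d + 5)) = d^2 - 8*d + 7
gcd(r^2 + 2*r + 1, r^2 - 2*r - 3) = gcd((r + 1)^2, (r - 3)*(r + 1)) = r + 1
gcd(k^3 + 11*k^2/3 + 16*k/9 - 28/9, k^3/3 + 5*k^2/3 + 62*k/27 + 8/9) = 1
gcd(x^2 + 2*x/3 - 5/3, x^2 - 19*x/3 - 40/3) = x + 5/3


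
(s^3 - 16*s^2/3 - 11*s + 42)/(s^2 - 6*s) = s + 2/3 - 7/s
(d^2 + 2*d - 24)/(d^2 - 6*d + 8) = (d + 6)/(d - 2)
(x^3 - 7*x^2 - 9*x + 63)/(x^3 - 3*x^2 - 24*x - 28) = (x^2 - 9)/(x^2 + 4*x + 4)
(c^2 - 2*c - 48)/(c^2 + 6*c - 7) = (c^2 - 2*c - 48)/(c^2 + 6*c - 7)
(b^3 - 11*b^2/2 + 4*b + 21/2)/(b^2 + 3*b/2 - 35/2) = (b^2 - 2*b - 3)/(b + 5)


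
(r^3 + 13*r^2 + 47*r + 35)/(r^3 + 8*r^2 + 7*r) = (r + 5)/r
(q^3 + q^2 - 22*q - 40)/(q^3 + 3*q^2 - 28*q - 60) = (q + 4)/(q + 6)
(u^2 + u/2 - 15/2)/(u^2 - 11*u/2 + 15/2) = (u + 3)/(u - 3)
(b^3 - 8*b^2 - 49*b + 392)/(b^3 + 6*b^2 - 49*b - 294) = (b - 8)/(b + 6)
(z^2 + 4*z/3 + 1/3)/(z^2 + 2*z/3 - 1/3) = (3*z + 1)/(3*z - 1)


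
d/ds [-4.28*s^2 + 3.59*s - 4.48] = 3.59 - 8.56*s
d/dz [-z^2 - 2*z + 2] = -2*z - 2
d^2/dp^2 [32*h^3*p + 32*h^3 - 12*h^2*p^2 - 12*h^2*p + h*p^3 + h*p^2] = 2*h*(-12*h + 3*p + 1)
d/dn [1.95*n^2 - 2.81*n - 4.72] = 3.9*n - 2.81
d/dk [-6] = 0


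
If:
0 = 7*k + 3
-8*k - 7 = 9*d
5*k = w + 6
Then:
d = -25/63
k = -3/7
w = -57/7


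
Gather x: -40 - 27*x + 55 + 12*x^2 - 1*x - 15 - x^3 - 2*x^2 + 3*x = -x^3 + 10*x^2 - 25*x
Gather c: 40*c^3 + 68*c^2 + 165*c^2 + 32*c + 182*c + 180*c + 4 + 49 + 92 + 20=40*c^3 + 233*c^2 + 394*c + 165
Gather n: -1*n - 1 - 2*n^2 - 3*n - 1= -2*n^2 - 4*n - 2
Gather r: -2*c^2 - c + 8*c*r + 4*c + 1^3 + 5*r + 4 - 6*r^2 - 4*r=-2*c^2 + 3*c - 6*r^2 + r*(8*c + 1) + 5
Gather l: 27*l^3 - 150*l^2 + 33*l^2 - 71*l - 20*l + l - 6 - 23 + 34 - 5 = 27*l^3 - 117*l^2 - 90*l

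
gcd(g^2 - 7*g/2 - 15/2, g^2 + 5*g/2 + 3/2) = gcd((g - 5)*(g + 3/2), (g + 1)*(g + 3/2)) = g + 3/2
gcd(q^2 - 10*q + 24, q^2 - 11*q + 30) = q - 6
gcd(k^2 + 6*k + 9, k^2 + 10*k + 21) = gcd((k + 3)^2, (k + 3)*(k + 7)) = k + 3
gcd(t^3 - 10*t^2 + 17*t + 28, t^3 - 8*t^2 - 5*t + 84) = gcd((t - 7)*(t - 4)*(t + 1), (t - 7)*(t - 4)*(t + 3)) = t^2 - 11*t + 28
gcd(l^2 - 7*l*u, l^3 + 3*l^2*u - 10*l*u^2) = l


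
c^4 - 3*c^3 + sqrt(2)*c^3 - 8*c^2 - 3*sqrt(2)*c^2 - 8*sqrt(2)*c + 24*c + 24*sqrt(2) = (c - 3)*(c - 2*sqrt(2))*(c + sqrt(2))*(c + 2*sqrt(2))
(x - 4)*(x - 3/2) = x^2 - 11*x/2 + 6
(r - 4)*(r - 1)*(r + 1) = r^3 - 4*r^2 - r + 4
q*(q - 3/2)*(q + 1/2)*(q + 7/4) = q^4 + 3*q^3/4 - 5*q^2/2 - 21*q/16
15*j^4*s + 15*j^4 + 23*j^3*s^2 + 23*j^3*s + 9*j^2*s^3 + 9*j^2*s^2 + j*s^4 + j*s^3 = (j + s)*(3*j + s)*(5*j + s)*(j*s + j)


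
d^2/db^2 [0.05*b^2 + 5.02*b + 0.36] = 0.100000000000000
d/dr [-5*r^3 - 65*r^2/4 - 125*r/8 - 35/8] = -15*r^2 - 65*r/2 - 125/8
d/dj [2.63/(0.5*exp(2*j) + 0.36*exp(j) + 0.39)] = (-2.63*exp(j) - 0.9468)*exp(j)/(0.5*exp(2*j) + 0.36*exp(j) + 0.39)^2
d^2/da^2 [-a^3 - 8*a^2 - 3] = -6*a - 16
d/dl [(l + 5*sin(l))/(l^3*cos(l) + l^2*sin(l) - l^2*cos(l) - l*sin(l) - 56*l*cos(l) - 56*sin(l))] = (l^4*sin(l) - l^3*sin(l) - 3*l^3*cos(l) + 5*l^3 - 57*l^2*sin(l) - 15*l^2*sin(2*l)/2 + 2*l^2*cos(l) - 5*l^2 + 5*sqrt(2)*l*sin(2*l + pi/4) + 56*l*cos(l) - 285*l - 56*sin(l) + 140*sin(2*l) - 5*cos(2*l)/2 + 5/2)/((l - 8)^2*(l + 7)^2*(l*cos(l) + sin(l))^2)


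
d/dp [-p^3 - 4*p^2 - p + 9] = -3*p^2 - 8*p - 1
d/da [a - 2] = 1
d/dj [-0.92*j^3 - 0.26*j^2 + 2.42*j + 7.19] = -2.76*j^2 - 0.52*j + 2.42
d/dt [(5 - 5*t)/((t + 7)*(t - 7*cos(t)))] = 5*((t - 1)*(t + 7)*(7*sin(t) + 1) + (t - 1)*(t - 7*cos(t)) - (t + 7)*(t - 7*cos(t)))/((t + 7)^2*(t - 7*cos(t))^2)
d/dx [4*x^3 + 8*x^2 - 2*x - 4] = 12*x^2 + 16*x - 2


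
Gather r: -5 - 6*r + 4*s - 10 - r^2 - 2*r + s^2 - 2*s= -r^2 - 8*r + s^2 + 2*s - 15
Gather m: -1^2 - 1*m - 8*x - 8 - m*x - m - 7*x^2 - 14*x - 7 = m*(-x - 2) - 7*x^2 - 22*x - 16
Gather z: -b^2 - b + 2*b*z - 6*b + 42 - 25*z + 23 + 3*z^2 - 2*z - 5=-b^2 - 7*b + 3*z^2 + z*(2*b - 27) + 60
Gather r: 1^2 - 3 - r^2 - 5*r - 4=-r^2 - 5*r - 6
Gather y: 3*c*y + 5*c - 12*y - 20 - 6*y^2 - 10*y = 5*c - 6*y^2 + y*(3*c - 22) - 20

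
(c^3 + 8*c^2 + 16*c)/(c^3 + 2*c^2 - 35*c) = (c^2 + 8*c + 16)/(c^2 + 2*c - 35)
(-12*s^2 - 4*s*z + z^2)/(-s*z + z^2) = (12*s^2 + 4*s*z - z^2)/(z*(s - z))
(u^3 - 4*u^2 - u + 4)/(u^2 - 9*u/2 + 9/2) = 2*(u^3 - 4*u^2 - u + 4)/(2*u^2 - 9*u + 9)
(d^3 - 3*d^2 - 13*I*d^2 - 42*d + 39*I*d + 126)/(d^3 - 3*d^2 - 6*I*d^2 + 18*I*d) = (d - 7*I)/d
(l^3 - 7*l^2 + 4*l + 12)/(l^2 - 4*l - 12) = (l^2 - l - 2)/(l + 2)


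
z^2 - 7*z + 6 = (z - 6)*(z - 1)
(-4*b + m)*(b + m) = -4*b^2 - 3*b*m + m^2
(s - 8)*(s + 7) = s^2 - s - 56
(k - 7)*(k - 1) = k^2 - 8*k + 7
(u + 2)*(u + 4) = u^2 + 6*u + 8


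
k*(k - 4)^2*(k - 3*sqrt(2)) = k^4 - 8*k^3 - 3*sqrt(2)*k^3 + 16*k^2 + 24*sqrt(2)*k^2 - 48*sqrt(2)*k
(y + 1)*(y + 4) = y^2 + 5*y + 4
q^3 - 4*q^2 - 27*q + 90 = (q - 6)*(q - 3)*(q + 5)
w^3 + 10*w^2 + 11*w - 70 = (w - 2)*(w + 5)*(w + 7)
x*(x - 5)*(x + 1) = x^3 - 4*x^2 - 5*x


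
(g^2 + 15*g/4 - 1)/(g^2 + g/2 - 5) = (4*g^2 + 15*g - 4)/(2*(2*g^2 + g - 10))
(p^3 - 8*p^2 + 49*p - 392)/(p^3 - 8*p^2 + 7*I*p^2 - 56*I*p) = (p - 7*I)/p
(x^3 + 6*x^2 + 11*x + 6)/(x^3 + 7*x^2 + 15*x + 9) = (x + 2)/(x + 3)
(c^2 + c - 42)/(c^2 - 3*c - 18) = (c + 7)/(c + 3)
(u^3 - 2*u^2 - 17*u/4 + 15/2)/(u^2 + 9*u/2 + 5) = (4*u^2 - 16*u + 15)/(2*(2*u + 5))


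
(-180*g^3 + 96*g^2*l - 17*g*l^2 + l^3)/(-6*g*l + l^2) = 30*g^2/l - 11*g + l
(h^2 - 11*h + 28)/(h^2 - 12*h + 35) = (h - 4)/(h - 5)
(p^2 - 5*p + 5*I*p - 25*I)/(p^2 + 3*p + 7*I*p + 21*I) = (p^2 + 5*p*(-1 + I) - 25*I)/(p^2 + p*(3 + 7*I) + 21*I)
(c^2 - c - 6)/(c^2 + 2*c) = (c - 3)/c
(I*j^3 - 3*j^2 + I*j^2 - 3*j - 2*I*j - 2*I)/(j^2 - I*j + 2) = (I*j^2 + j*(-2 + I) - 2)/(j - 2*I)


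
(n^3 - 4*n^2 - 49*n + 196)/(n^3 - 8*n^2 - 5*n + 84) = (n + 7)/(n + 3)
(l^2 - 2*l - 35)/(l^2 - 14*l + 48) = (l^2 - 2*l - 35)/(l^2 - 14*l + 48)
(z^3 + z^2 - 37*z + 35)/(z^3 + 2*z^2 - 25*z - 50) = (z^2 + 6*z - 7)/(z^2 + 7*z + 10)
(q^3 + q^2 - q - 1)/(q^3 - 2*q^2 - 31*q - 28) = (q^2 - 1)/(q^2 - 3*q - 28)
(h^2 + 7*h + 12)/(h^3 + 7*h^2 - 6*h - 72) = (h + 3)/(h^2 + 3*h - 18)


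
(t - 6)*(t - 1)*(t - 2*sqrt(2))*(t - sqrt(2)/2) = t^4 - 7*t^3 - 5*sqrt(2)*t^3/2 + 8*t^2 + 35*sqrt(2)*t^2/2 - 15*sqrt(2)*t - 14*t + 12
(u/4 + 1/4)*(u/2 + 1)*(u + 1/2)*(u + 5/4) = u^4/8 + 19*u^3/32 + 63*u^2/64 + 43*u/64 + 5/32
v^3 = v^3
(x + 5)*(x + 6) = x^2 + 11*x + 30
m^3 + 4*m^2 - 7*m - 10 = (m - 2)*(m + 1)*(m + 5)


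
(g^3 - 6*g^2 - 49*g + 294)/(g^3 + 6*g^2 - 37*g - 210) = (g - 7)/(g + 5)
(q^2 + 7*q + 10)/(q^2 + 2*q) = (q + 5)/q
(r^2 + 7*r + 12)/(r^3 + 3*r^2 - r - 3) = (r + 4)/(r^2 - 1)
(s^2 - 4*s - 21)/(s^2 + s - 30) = (s^2 - 4*s - 21)/(s^2 + s - 30)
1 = 1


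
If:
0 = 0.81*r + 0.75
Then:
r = -0.93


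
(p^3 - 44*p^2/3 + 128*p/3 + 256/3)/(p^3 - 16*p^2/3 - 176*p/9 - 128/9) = 3*(p - 8)/(3*p + 4)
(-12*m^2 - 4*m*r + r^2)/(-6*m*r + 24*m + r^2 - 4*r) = (2*m + r)/(r - 4)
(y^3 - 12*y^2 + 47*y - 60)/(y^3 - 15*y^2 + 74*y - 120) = (y - 3)/(y - 6)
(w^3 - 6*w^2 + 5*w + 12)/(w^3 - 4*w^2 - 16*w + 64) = (w^2 - 2*w - 3)/(w^2 - 16)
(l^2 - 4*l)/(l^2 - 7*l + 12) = l/(l - 3)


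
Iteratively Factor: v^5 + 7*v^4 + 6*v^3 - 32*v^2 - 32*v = (v + 1)*(v^4 + 6*v^3 - 32*v) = (v + 1)*(v + 4)*(v^3 + 2*v^2 - 8*v) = (v - 2)*(v + 1)*(v + 4)*(v^2 + 4*v) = (v - 2)*(v + 1)*(v + 4)^2*(v)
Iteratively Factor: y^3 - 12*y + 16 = (y - 2)*(y^2 + 2*y - 8) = (y - 2)^2*(y + 4)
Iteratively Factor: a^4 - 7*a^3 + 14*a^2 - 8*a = (a - 2)*(a^3 - 5*a^2 + 4*a) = (a - 2)*(a - 1)*(a^2 - 4*a) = a*(a - 2)*(a - 1)*(a - 4)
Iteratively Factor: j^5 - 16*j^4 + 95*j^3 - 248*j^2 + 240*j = (j - 4)*(j^4 - 12*j^3 + 47*j^2 - 60*j) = (j - 4)*(j - 3)*(j^3 - 9*j^2 + 20*j) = (j - 4)^2*(j - 3)*(j^2 - 5*j) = j*(j - 4)^2*(j - 3)*(j - 5)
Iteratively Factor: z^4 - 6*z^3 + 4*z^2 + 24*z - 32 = (z + 2)*(z^3 - 8*z^2 + 20*z - 16) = (z - 4)*(z + 2)*(z^2 - 4*z + 4) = (z - 4)*(z - 2)*(z + 2)*(z - 2)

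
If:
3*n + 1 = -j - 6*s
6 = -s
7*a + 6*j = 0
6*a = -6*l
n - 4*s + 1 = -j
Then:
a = 330/7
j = -55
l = -330/7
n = 30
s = -6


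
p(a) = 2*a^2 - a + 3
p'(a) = 4*a - 1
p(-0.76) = 4.92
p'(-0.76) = -4.04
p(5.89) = 66.49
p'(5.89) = 22.56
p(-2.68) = 20.04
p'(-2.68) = -11.72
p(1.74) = 7.32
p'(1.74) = 5.96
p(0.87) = 3.64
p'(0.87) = 2.48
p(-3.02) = 24.26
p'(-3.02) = -13.08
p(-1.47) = 8.79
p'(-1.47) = -6.88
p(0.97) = 3.91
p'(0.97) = 2.88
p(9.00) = 156.00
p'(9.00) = 35.00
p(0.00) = 3.00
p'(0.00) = -1.00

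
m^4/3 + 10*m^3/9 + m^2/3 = m^2*(m/3 + 1)*(m + 1/3)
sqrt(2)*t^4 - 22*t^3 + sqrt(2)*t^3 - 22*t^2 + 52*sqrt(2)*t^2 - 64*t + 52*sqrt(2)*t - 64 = (t - 8*sqrt(2))*(t - 2*sqrt(2))*(t - sqrt(2))*(sqrt(2)*t + sqrt(2))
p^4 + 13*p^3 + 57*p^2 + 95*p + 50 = (p + 1)*(p + 2)*(p + 5)^2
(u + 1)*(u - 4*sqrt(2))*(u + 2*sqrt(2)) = u^3 - 2*sqrt(2)*u^2 + u^2 - 16*u - 2*sqrt(2)*u - 16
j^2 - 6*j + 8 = (j - 4)*(j - 2)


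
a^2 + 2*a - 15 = (a - 3)*(a + 5)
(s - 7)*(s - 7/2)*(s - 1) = s^3 - 23*s^2/2 + 35*s - 49/2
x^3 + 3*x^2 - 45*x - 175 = (x - 7)*(x + 5)^2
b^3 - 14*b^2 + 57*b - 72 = (b - 8)*(b - 3)^2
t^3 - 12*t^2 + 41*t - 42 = (t - 7)*(t - 3)*(t - 2)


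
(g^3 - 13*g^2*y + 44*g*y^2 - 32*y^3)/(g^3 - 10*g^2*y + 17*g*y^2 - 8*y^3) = (-g + 4*y)/(-g + y)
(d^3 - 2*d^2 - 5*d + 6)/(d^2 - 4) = (d^2 - 4*d + 3)/(d - 2)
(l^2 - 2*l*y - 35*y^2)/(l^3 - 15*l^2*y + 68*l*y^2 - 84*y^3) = (l + 5*y)/(l^2 - 8*l*y + 12*y^2)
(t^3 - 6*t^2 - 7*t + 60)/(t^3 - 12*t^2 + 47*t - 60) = (t + 3)/(t - 3)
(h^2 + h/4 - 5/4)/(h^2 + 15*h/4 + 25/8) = 2*(h - 1)/(2*h + 5)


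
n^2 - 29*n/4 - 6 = (n - 8)*(n + 3/4)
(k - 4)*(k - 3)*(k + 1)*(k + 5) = k^4 - k^3 - 25*k^2 + 37*k + 60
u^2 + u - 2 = (u - 1)*(u + 2)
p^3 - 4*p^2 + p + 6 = (p - 3)*(p - 2)*(p + 1)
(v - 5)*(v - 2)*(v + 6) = v^3 - v^2 - 32*v + 60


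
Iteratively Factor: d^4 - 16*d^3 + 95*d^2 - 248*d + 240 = (d - 5)*(d^3 - 11*d^2 + 40*d - 48) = (d - 5)*(d - 4)*(d^2 - 7*d + 12) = (d - 5)*(d - 4)*(d - 3)*(d - 4)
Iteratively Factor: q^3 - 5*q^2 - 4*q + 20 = (q - 5)*(q^2 - 4) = (q - 5)*(q + 2)*(q - 2)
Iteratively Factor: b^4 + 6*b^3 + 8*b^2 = (b)*(b^3 + 6*b^2 + 8*b) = b^2*(b^2 + 6*b + 8) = b^2*(b + 2)*(b + 4)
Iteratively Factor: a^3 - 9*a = (a)*(a^2 - 9) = a*(a - 3)*(a + 3)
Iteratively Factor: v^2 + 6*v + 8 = (v + 4)*(v + 2)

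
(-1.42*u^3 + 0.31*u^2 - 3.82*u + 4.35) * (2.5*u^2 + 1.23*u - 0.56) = -3.55*u^5 - 0.9716*u^4 - 8.3735*u^3 + 6.0028*u^2 + 7.4897*u - 2.436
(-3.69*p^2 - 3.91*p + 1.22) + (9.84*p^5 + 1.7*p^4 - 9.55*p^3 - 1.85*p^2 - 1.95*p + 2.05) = 9.84*p^5 + 1.7*p^4 - 9.55*p^3 - 5.54*p^2 - 5.86*p + 3.27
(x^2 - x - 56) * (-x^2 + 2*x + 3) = -x^4 + 3*x^3 + 57*x^2 - 115*x - 168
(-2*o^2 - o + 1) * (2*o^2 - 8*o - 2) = -4*o^4 + 14*o^3 + 14*o^2 - 6*o - 2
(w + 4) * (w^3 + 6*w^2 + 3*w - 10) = w^4 + 10*w^3 + 27*w^2 + 2*w - 40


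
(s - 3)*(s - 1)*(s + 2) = s^3 - 2*s^2 - 5*s + 6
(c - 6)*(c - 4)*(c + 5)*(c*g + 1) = c^4*g - 5*c^3*g + c^3 - 26*c^2*g - 5*c^2 + 120*c*g - 26*c + 120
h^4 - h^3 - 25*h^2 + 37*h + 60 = (h - 4)*(h - 3)*(h + 1)*(h + 5)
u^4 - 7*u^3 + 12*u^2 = u^2*(u - 4)*(u - 3)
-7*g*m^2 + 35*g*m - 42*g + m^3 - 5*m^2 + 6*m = (-7*g + m)*(m - 3)*(m - 2)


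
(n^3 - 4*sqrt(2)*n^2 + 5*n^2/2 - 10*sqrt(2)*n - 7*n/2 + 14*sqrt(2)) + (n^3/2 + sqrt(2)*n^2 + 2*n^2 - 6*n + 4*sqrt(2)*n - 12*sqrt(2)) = 3*n^3/2 - 3*sqrt(2)*n^2 + 9*n^2/2 - 19*n/2 - 6*sqrt(2)*n + 2*sqrt(2)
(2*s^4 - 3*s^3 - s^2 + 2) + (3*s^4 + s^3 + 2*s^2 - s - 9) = 5*s^4 - 2*s^3 + s^2 - s - 7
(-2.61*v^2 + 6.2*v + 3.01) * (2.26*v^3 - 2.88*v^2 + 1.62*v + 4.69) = -5.8986*v^5 + 21.5288*v^4 - 15.2816*v^3 - 10.8657*v^2 + 33.9542*v + 14.1169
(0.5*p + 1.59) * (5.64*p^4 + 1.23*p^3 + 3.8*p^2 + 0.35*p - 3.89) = 2.82*p^5 + 9.5826*p^4 + 3.8557*p^3 + 6.217*p^2 - 1.3885*p - 6.1851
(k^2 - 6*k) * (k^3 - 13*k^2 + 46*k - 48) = k^5 - 19*k^4 + 124*k^3 - 324*k^2 + 288*k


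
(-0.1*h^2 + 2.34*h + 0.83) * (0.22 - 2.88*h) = 0.288*h^3 - 6.7612*h^2 - 1.8756*h + 0.1826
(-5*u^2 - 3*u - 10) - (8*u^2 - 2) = -13*u^2 - 3*u - 8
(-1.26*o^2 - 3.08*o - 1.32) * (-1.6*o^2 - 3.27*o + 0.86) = 2.016*o^4 + 9.0482*o^3 + 11.1*o^2 + 1.6676*o - 1.1352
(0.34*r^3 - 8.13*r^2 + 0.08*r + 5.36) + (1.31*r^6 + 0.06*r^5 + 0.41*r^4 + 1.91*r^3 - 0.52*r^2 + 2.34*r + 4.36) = 1.31*r^6 + 0.06*r^5 + 0.41*r^4 + 2.25*r^3 - 8.65*r^2 + 2.42*r + 9.72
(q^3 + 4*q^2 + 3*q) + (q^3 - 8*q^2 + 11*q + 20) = 2*q^3 - 4*q^2 + 14*q + 20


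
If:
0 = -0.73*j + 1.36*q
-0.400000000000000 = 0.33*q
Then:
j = -2.26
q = -1.21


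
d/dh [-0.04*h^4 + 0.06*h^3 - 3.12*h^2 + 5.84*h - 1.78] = -0.16*h^3 + 0.18*h^2 - 6.24*h + 5.84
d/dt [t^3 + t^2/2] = t*(3*t + 1)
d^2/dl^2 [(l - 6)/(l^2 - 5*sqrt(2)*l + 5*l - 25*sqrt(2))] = 2*((l - 6)*(2*l - 5*sqrt(2) + 5)^2 + (-3*l + 1 + 5*sqrt(2))*(l^2 - 5*sqrt(2)*l + 5*l - 25*sqrt(2)))/(l^2 - 5*sqrt(2)*l + 5*l - 25*sqrt(2))^3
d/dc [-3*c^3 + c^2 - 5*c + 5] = -9*c^2 + 2*c - 5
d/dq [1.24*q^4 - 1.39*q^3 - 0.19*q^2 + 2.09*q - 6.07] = 4.96*q^3 - 4.17*q^2 - 0.38*q + 2.09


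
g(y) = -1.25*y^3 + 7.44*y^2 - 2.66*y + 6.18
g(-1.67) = 37.19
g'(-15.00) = -1069.61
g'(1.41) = 10.87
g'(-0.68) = -14.51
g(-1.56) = 33.18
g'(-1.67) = -37.97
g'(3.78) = 0.00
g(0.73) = 7.72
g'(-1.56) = -35.00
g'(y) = -3.75*y^2 + 14.88*y - 2.66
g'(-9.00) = -440.33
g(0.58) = 6.90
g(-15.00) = 5938.83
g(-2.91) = 107.73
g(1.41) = 13.72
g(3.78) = 34.92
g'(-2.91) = -77.72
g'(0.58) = 4.71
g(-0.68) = 11.82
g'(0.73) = 6.20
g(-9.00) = 1544.01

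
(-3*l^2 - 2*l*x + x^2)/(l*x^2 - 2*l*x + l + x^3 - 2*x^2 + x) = (-3*l + x)/(x^2 - 2*x + 1)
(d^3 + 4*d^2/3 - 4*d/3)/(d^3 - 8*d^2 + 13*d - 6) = d*(3*d^2 + 4*d - 4)/(3*(d^3 - 8*d^2 + 13*d - 6))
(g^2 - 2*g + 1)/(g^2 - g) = (g - 1)/g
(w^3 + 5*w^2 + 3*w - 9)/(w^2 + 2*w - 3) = w + 3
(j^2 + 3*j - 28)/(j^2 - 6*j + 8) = (j + 7)/(j - 2)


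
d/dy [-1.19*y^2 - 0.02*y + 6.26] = -2.38*y - 0.02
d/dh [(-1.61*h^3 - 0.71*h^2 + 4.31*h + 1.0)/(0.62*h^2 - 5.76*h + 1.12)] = (-0.9982*h^4 + 18.5472*h^3 - 3.9922*h^2 - 2.8304*h + 10.5872)/(0.3844*h^4 - 7.1424*h^3 + 34.5664*h^2 - 12.9024*h + 1.2544)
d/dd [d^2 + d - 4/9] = 2*d + 1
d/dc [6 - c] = -1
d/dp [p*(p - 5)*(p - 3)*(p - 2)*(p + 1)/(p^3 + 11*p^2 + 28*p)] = 2*(p^5 + 12*p^4 - 43*p^3 - 263*p^2 + 618*p + 179)/(p^4 + 22*p^3 + 177*p^2 + 616*p + 784)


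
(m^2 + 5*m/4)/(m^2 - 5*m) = (m + 5/4)/(m - 5)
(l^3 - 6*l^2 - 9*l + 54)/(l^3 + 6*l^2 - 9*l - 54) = (l - 6)/(l + 6)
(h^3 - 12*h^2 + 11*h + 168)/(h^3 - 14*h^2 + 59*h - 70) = (h^2 - 5*h - 24)/(h^2 - 7*h + 10)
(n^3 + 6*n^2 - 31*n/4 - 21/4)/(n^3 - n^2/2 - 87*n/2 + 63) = (n + 1/2)/(n - 6)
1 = 1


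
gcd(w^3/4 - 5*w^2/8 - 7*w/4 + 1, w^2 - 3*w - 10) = w + 2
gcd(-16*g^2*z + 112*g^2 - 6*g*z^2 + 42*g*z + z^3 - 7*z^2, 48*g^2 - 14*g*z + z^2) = -8*g + z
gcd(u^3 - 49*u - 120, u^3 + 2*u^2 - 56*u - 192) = u - 8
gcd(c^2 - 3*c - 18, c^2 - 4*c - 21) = c + 3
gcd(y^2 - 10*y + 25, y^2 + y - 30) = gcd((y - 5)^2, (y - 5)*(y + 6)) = y - 5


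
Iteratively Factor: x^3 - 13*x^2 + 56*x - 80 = (x - 4)*(x^2 - 9*x + 20) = (x - 5)*(x - 4)*(x - 4)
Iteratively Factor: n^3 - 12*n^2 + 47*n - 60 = (n - 5)*(n^2 - 7*n + 12) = (n - 5)*(n - 4)*(n - 3)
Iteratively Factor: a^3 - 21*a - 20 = (a - 5)*(a^2 + 5*a + 4) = (a - 5)*(a + 1)*(a + 4)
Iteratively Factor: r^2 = (r)*(r)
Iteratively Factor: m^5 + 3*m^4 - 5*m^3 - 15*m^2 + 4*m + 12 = (m - 1)*(m^4 + 4*m^3 - m^2 - 16*m - 12) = (m - 2)*(m - 1)*(m^3 + 6*m^2 + 11*m + 6) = (m - 2)*(m - 1)*(m + 2)*(m^2 + 4*m + 3) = (m - 2)*(m - 1)*(m + 1)*(m + 2)*(m + 3)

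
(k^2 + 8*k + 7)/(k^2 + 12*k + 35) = (k + 1)/(k + 5)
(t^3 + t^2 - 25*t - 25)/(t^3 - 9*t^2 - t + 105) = (t^2 + 6*t + 5)/(t^2 - 4*t - 21)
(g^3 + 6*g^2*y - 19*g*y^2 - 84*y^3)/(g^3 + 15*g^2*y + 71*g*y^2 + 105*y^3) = (g - 4*y)/(g + 5*y)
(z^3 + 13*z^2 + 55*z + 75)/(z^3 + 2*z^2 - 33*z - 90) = (z + 5)/(z - 6)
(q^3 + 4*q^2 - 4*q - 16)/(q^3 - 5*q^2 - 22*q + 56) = (q + 2)/(q - 7)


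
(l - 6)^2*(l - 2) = l^3 - 14*l^2 + 60*l - 72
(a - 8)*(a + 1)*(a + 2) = a^3 - 5*a^2 - 22*a - 16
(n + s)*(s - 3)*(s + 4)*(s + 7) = n*s^3 + 8*n*s^2 - 5*n*s - 84*n + s^4 + 8*s^3 - 5*s^2 - 84*s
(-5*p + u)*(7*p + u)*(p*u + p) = -35*p^3*u - 35*p^3 + 2*p^2*u^2 + 2*p^2*u + p*u^3 + p*u^2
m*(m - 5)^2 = m^3 - 10*m^2 + 25*m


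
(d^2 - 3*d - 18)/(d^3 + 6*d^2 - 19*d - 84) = (d - 6)/(d^2 + 3*d - 28)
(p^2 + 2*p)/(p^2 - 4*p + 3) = p*(p + 2)/(p^2 - 4*p + 3)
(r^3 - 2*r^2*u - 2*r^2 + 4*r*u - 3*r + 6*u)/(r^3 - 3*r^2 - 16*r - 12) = (r^2 - 2*r*u - 3*r + 6*u)/(r^2 - 4*r - 12)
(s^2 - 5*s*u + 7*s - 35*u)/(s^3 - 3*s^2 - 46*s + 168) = (s - 5*u)/(s^2 - 10*s + 24)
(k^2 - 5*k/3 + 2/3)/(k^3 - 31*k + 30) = (k - 2/3)/(k^2 + k - 30)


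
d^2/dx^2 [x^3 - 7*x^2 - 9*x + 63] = 6*x - 14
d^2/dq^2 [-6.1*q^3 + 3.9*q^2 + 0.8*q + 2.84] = 7.8 - 36.6*q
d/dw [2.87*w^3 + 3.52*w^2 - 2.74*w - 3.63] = 8.61*w^2 + 7.04*w - 2.74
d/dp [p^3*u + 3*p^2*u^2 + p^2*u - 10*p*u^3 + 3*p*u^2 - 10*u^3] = u*(3*p^2 + 6*p*u + 2*p - 10*u^2 + 3*u)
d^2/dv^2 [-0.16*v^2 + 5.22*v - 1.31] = -0.320000000000000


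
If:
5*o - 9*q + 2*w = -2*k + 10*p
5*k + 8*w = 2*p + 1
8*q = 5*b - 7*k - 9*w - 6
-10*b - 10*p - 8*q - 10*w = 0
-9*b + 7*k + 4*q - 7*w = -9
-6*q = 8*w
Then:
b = 3067/2436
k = -2/609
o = -12227/6090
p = -1549/1218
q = 155/609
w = -155/812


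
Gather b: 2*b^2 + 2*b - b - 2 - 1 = 2*b^2 + b - 3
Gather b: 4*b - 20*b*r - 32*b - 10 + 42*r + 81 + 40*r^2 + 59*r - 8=b*(-20*r - 28) + 40*r^2 + 101*r + 63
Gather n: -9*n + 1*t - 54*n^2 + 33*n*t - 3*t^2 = -54*n^2 + n*(33*t - 9) - 3*t^2 + t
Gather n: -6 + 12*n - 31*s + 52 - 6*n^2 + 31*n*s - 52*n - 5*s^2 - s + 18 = -6*n^2 + n*(31*s - 40) - 5*s^2 - 32*s + 64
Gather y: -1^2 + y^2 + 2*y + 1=y^2 + 2*y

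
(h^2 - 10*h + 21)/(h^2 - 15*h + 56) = (h - 3)/(h - 8)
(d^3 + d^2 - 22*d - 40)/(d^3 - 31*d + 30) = (d^2 + 6*d + 8)/(d^2 + 5*d - 6)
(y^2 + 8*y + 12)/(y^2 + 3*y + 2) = (y + 6)/(y + 1)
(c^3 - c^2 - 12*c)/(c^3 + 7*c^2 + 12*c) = (c - 4)/(c + 4)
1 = 1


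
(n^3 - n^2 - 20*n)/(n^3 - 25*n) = (n + 4)/(n + 5)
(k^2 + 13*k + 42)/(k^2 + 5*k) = (k^2 + 13*k + 42)/(k*(k + 5))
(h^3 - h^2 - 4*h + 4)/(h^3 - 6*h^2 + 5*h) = (h^2 - 4)/(h*(h - 5))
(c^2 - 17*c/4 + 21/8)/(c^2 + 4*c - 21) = (8*c^2 - 34*c + 21)/(8*(c^2 + 4*c - 21))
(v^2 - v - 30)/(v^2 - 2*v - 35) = (v - 6)/(v - 7)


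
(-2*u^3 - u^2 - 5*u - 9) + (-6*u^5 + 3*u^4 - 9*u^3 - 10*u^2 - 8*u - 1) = -6*u^5 + 3*u^4 - 11*u^3 - 11*u^2 - 13*u - 10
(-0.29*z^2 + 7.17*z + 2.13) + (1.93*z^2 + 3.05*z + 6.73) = 1.64*z^2 + 10.22*z + 8.86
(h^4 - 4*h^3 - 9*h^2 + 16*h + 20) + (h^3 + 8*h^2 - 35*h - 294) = h^4 - 3*h^3 - h^2 - 19*h - 274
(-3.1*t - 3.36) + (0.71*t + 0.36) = -2.39*t - 3.0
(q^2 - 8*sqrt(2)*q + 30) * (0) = 0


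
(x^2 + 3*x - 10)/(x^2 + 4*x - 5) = (x - 2)/(x - 1)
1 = 1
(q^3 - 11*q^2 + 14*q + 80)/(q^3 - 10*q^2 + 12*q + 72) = (q^2 - 13*q + 40)/(q^2 - 12*q + 36)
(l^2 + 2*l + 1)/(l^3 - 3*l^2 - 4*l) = (l + 1)/(l*(l - 4))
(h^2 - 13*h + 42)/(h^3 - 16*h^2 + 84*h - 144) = (h - 7)/(h^2 - 10*h + 24)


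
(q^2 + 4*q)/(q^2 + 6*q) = (q + 4)/(q + 6)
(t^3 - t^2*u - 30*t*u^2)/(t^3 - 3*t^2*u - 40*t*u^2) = (t - 6*u)/(t - 8*u)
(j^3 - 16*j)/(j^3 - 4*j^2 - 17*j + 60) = j*(j - 4)/(j^2 - 8*j + 15)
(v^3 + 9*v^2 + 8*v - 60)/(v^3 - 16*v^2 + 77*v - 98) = (v^2 + 11*v + 30)/(v^2 - 14*v + 49)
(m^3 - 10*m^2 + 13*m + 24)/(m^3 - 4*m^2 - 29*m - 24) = (m - 3)/(m + 3)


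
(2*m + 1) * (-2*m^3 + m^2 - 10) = -4*m^4 + m^2 - 20*m - 10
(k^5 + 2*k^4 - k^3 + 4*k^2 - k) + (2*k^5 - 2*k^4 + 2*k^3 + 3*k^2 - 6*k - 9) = 3*k^5 + k^3 + 7*k^2 - 7*k - 9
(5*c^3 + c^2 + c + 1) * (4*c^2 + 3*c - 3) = 20*c^5 + 19*c^4 - 8*c^3 + 4*c^2 - 3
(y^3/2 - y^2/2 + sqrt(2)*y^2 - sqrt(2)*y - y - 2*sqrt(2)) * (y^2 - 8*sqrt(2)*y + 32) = y^5/2 - 3*sqrt(2)*y^4 - y^4/2 - y^3 + 3*sqrt(2)*y^3 + 38*sqrt(2)*y^2 - 32*sqrt(2)*y - 64*sqrt(2)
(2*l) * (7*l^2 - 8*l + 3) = 14*l^3 - 16*l^2 + 6*l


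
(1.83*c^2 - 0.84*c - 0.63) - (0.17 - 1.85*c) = 1.83*c^2 + 1.01*c - 0.8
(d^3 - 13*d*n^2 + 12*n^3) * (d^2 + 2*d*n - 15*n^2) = d^5 + 2*d^4*n - 28*d^3*n^2 - 14*d^2*n^3 + 219*d*n^4 - 180*n^5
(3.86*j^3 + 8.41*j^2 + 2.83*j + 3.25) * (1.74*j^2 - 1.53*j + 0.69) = 6.7164*j^5 + 8.7276*j^4 - 5.2797*j^3 + 7.128*j^2 - 3.0198*j + 2.2425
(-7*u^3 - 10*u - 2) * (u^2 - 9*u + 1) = -7*u^5 + 63*u^4 - 17*u^3 + 88*u^2 + 8*u - 2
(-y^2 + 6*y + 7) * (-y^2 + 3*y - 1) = y^4 - 9*y^3 + 12*y^2 + 15*y - 7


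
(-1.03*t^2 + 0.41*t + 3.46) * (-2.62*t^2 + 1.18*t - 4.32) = 2.6986*t^4 - 2.2896*t^3 - 4.1318*t^2 + 2.3116*t - 14.9472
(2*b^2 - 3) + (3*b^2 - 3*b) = 5*b^2 - 3*b - 3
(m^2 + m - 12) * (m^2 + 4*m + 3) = m^4 + 5*m^3 - 5*m^2 - 45*m - 36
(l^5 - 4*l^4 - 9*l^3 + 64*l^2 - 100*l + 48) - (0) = l^5 - 4*l^4 - 9*l^3 + 64*l^2 - 100*l + 48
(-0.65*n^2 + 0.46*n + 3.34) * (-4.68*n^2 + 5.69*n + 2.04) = 3.042*n^4 - 5.8513*n^3 - 14.3398*n^2 + 19.943*n + 6.8136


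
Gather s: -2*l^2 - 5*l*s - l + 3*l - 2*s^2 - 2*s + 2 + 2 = -2*l^2 + 2*l - 2*s^2 + s*(-5*l - 2) + 4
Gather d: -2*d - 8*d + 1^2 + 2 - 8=-10*d - 5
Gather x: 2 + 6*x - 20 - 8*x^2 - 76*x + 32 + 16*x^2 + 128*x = 8*x^2 + 58*x + 14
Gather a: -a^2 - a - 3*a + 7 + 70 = -a^2 - 4*a + 77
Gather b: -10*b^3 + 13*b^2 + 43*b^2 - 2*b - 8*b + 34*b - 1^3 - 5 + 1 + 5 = -10*b^3 + 56*b^2 + 24*b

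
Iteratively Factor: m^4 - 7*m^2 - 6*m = (m - 3)*(m^3 + 3*m^2 + 2*m) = (m - 3)*(m + 1)*(m^2 + 2*m) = m*(m - 3)*(m + 1)*(m + 2)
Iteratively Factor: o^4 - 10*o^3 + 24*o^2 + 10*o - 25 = (o + 1)*(o^3 - 11*o^2 + 35*o - 25) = (o - 5)*(o + 1)*(o^2 - 6*o + 5) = (o - 5)*(o - 1)*(o + 1)*(o - 5)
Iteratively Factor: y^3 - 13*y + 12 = (y - 3)*(y^2 + 3*y - 4) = (y - 3)*(y + 4)*(y - 1)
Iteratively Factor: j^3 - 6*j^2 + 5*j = (j - 5)*(j^2 - j) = j*(j - 5)*(j - 1)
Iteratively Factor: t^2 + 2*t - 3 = (t - 1)*(t + 3)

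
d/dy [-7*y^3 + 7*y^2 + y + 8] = -21*y^2 + 14*y + 1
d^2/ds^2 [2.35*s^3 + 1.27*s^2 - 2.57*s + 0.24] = 14.1*s + 2.54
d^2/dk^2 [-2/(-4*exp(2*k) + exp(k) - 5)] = 2*((1 - 16*exp(k))*(4*exp(2*k) - exp(k) + 5) + 2*(8*exp(k) - 1)^2*exp(k))*exp(k)/(4*exp(2*k) - exp(k) + 5)^3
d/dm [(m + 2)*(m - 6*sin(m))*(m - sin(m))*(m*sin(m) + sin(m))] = -(m + 1)*(m + 2)*(m - 6*sin(m))*(cos(m) - 1)*sin(m) - (m + 1)*(m + 2)*(m - sin(m))*(6*cos(m) - 1)*sin(m) + (m + 1)*(m - 6*sin(m))*(m - sin(m))*sin(m) + (m + 2)*(m - 6*sin(m))*(m - sin(m))*(m*cos(m) + sqrt(2)*sin(m + pi/4))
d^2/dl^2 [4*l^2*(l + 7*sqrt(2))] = 24*l + 56*sqrt(2)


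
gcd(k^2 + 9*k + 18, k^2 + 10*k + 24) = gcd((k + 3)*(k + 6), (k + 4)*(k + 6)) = k + 6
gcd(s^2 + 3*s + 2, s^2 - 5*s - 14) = s + 2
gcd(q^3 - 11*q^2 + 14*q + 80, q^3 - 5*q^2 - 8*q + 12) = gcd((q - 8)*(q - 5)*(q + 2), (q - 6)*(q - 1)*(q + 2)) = q + 2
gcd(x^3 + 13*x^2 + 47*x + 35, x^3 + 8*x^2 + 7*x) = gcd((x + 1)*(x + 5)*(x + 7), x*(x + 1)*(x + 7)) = x^2 + 8*x + 7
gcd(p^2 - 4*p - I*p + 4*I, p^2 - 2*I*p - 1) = p - I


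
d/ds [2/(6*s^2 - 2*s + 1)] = 4*(1 - 6*s)/(6*s^2 - 2*s + 1)^2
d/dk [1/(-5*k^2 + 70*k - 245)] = 2*(k - 7)/(5*(k^2 - 14*k + 49)^2)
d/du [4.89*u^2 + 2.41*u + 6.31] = 9.78*u + 2.41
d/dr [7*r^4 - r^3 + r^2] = r*(28*r^2 - 3*r + 2)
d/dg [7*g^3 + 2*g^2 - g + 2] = 21*g^2 + 4*g - 1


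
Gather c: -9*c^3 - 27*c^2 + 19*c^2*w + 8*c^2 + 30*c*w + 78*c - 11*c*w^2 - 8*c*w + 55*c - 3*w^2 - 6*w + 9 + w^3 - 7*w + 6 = -9*c^3 + c^2*(19*w - 19) + c*(-11*w^2 + 22*w + 133) + w^3 - 3*w^2 - 13*w + 15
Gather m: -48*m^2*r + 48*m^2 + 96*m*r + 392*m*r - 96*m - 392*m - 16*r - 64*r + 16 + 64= m^2*(48 - 48*r) + m*(488*r - 488) - 80*r + 80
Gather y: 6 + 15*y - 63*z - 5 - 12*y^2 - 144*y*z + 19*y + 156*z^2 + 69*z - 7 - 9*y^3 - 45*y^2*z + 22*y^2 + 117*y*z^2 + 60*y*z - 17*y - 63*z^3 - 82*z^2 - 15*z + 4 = -9*y^3 + y^2*(10 - 45*z) + y*(117*z^2 - 84*z + 17) - 63*z^3 + 74*z^2 - 9*z - 2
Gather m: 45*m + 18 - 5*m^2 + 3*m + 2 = -5*m^2 + 48*m + 20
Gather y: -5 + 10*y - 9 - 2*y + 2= 8*y - 12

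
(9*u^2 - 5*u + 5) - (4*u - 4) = 9*u^2 - 9*u + 9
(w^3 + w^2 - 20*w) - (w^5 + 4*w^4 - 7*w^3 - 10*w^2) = -w^5 - 4*w^4 + 8*w^3 + 11*w^2 - 20*w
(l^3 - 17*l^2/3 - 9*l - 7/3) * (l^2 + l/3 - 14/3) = l^5 - 16*l^4/3 - 140*l^3/9 + 190*l^2/9 + 371*l/9 + 98/9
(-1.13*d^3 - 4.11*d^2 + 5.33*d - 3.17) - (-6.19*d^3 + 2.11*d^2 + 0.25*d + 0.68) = 5.06*d^3 - 6.22*d^2 + 5.08*d - 3.85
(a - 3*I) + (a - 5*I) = 2*a - 8*I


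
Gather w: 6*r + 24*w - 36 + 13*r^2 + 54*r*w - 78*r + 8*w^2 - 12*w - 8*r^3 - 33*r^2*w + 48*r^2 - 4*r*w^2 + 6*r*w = -8*r^3 + 61*r^2 - 72*r + w^2*(8 - 4*r) + w*(-33*r^2 + 60*r + 12) - 36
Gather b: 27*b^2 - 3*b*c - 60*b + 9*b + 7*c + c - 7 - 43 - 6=27*b^2 + b*(-3*c - 51) + 8*c - 56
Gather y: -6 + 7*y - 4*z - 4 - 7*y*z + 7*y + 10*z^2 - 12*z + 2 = y*(14 - 7*z) + 10*z^2 - 16*z - 8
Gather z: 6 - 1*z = 6 - z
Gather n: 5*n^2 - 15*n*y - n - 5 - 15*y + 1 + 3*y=5*n^2 + n*(-15*y - 1) - 12*y - 4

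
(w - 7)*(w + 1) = w^2 - 6*w - 7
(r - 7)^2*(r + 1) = r^3 - 13*r^2 + 35*r + 49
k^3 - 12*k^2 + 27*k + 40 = (k - 8)*(k - 5)*(k + 1)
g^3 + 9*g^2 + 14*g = g*(g + 2)*(g + 7)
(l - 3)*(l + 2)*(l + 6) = l^3 + 5*l^2 - 12*l - 36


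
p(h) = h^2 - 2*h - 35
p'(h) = 2*h - 2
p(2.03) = -34.94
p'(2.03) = 2.06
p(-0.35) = -34.18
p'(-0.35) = -2.70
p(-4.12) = -9.79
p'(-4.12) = -10.24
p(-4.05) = -10.50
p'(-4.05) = -10.10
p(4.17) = -25.95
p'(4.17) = 6.34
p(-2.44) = -24.17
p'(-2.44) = -6.88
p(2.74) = -32.97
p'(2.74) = 3.48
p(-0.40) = -34.04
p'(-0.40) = -2.80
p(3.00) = -32.00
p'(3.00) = 4.00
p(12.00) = 85.00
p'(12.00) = 22.00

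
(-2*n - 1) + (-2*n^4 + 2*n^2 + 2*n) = -2*n^4 + 2*n^2 - 1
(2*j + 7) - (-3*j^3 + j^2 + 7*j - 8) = 3*j^3 - j^2 - 5*j + 15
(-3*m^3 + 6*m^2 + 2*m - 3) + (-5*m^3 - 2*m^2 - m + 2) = -8*m^3 + 4*m^2 + m - 1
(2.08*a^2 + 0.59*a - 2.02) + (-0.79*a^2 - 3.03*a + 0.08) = 1.29*a^2 - 2.44*a - 1.94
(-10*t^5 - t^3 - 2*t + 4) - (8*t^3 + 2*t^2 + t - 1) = -10*t^5 - 9*t^3 - 2*t^2 - 3*t + 5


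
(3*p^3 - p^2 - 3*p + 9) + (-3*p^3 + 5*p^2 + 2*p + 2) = 4*p^2 - p + 11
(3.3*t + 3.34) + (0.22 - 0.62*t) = 2.68*t + 3.56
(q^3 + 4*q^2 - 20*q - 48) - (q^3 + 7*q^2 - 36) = -3*q^2 - 20*q - 12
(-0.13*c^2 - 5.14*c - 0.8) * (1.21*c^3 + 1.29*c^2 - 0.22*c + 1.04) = -0.1573*c^5 - 6.3871*c^4 - 7.57*c^3 - 0.0364*c^2 - 5.1696*c - 0.832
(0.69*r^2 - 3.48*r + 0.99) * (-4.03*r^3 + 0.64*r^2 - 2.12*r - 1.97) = -2.7807*r^5 + 14.466*r^4 - 7.6797*r^3 + 6.6519*r^2 + 4.7568*r - 1.9503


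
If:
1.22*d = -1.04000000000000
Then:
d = -0.85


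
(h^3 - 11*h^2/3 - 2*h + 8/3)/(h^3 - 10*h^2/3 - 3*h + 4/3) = (3*h - 2)/(3*h - 1)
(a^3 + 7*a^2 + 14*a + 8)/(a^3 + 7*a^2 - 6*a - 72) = (a^2 + 3*a + 2)/(a^2 + 3*a - 18)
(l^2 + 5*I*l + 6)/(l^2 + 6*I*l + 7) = (l + 6*I)/(l + 7*I)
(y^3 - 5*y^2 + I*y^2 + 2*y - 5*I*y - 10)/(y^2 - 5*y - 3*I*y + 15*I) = (y^2 + I*y + 2)/(y - 3*I)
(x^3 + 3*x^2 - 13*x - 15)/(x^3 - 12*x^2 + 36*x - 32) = (x^3 + 3*x^2 - 13*x - 15)/(x^3 - 12*x^2 + 36*x - 32)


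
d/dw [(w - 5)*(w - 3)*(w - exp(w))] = (1 - exp(w))*(w - 5)*(w - 3) + (w - 5)*(w - exp(w)) + (w - 3)*(w - exp(w))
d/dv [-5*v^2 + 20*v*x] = -10*v + 20*x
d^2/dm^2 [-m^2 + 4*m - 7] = -2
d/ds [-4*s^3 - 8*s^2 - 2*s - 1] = -12*s^2 - 16*s - 2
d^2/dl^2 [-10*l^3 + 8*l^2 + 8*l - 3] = 16 - 60*l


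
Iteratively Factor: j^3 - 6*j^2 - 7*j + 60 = (j - 4)*(j^2 - 2*j - 15) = (j - 4)*(j + 3)*(j - 5)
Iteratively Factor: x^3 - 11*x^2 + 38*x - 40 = (x - 5)*(x^2 - 6*x + 8) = (x - 5)*(x - 2)*(x - 4)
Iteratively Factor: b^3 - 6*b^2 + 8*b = (b - 2)*(b^2 - 4*b) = b*(b - 2)*(b - 4)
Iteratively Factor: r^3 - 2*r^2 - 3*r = (r)*(r^2 - 2*r - 3) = r*(r - 3)*(r + 1)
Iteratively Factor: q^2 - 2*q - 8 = (q - 4)*(q + 2)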